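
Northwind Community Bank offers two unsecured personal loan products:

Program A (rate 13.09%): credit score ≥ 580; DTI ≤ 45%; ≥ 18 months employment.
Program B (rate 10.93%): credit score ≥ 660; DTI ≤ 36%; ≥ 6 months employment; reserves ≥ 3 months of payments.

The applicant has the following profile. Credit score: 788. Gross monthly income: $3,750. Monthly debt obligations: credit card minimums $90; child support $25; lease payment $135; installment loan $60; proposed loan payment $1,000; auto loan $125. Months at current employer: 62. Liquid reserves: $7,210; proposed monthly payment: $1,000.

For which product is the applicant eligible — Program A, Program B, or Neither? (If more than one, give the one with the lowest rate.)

Total debts = (90 + 25 + 135 + 60 + 1,000 + 125) = 1,435; DTI = 1,435/3,750 = 38.3%.
Reserves = 7,210/1,000 = 7.2 months.
Program A: score 788 ≥ 580; DTI 38.3% ≤ 45%; employment 62 ≥ 18 mo → qualifies.
Program B: score 788 ≥ 660; DTI 38.3% > 36%; employment 62 ≥ 6 mo; reserves 7.2 ≥ 3 mo → does not qualify.

Program A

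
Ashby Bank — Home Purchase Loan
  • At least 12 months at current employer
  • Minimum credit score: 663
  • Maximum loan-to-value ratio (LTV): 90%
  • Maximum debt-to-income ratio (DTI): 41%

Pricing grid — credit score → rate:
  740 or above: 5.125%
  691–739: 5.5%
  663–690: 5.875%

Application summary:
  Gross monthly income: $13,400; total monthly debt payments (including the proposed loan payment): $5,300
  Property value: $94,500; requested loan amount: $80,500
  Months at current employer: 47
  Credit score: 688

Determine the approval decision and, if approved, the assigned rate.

Approved at 5.875%

Credit score 688 ≥ 663 (meets minimum)
DTI: 5,300 ÷ 13,400 = 39.6%, within the 41% cap
LTV = 80,500/94,500 = 85.2% ≤ 90%
Employment 47 ≥ 12 months
All requirements met. Score 688 falls in the 663–690 tier → 5.875%.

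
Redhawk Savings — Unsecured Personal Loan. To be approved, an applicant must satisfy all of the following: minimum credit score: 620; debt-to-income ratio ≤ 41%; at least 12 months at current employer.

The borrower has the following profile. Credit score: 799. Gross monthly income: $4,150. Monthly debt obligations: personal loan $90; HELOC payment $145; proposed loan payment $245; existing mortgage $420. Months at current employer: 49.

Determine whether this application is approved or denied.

Credit score 799 ≥ 620 (meets)
Total monthly debts = (90 + 145 + 245 + 420) = 900. DTI: 900 ÷ 4,150 = 21.7%, within the 41% cap
Employment 49 ≥ 12 months
All criteria satisfied.

Approved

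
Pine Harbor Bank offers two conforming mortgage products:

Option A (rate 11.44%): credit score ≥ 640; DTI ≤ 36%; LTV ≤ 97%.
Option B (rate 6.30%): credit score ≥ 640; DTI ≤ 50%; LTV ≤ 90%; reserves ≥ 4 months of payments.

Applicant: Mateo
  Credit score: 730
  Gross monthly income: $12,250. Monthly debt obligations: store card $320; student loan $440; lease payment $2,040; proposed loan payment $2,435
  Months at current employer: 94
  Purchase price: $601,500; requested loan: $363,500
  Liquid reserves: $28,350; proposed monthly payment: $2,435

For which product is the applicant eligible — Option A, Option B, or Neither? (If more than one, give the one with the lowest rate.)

Option B

Total debts = (320 + 440 + 2,040 + 2,435) = 5,235; DTI = 5,235/12,250 = 42.7%.
LTV = 363,500/601,500 = 60.4%.
Reserves = 28,350/2,435 = 11.6 months.
Option A: score 730 ≥ 640; DTI 42.7% > 36%; LTV 60.4% ≤ 97% → does not qualify.
Option B: score 730 ≥ 640; DTI 42.7% ≤ 50%; LTV 60.4% ≤ 90%; reserves 11.6 ≥ 4 mo → qualifies.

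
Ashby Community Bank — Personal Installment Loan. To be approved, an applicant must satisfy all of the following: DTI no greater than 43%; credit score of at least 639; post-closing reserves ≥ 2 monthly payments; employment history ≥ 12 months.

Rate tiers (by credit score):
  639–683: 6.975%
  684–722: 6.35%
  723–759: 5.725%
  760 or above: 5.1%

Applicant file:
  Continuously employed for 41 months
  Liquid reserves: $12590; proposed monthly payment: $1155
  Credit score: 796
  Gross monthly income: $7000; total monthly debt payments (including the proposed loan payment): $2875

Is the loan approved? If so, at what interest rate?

Approved at 5.1%

Credit score 796 ≥ 639 (meets minimum)
Employment 41 ≥ 12 months
Reserves = 12,590/1,155 = 10.9 months ≥ 2
Debt-to-income = 2,875/7,000 = 41.1% — meets 43% limit
All requirements met. Score 796 falls in the 760 or above tier → 5.1%.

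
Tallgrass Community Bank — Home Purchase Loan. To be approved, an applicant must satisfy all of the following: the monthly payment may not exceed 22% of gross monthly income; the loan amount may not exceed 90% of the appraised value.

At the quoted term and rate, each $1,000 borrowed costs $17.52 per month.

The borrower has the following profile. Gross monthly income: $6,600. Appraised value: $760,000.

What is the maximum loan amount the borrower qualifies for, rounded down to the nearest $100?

Payment cap: 22% × $6,600 = $1,452/month.
At $17.52 per $1,000, that supports 1,452/17.52 × 1,000 ≈ $82,876 → $82,800.
LTV cap: 90% × $760,000 = $684,000 → $684,000.
Binding constraint: payment-to-income.

$82,800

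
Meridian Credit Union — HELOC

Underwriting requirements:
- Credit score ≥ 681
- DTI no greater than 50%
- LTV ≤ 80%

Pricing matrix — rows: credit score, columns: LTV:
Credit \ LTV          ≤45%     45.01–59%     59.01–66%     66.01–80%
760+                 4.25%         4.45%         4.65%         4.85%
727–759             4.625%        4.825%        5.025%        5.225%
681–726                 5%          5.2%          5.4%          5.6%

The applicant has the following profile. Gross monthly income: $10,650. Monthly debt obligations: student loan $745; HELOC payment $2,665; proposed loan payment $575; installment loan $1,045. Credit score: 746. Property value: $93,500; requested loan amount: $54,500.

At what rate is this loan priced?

Credit score 746 ≥ 681; Total monthly debts = (745 + 2,665 + 575 + 1,045) = 5,030. DTI = 5,030/10,650 = 47.2% ≤ 50%
Loan-to-value = 54,500/93,500 = 58.3% — pass (80% max)
Score 746 is in the 727–759 band; LTV 58.3% is in the 45.01–59% band → 4.825%.

4.825%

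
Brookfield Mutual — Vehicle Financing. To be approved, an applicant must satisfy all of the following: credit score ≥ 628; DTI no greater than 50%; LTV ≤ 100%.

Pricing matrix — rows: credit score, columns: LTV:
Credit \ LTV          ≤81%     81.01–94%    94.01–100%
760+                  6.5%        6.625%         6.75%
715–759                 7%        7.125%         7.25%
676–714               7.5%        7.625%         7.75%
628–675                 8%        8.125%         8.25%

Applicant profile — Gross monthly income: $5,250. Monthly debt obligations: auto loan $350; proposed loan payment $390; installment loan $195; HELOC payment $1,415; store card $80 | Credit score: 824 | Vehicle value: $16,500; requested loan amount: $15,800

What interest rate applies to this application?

Credit score 824 ≥ 628; Total monthly debts = (350 + 390 + 195 + 1,415 + 80) = 2,430. DTI = 2,430/5,250 = 46.3% ≤ 50%
Loan-to-value = 15,800/16,500 = 95.8% — pass (100% max)
Score 824 is in the 760+ band; LTV 95.8% is in the 94.01–100% band → 6.75%.

6.75%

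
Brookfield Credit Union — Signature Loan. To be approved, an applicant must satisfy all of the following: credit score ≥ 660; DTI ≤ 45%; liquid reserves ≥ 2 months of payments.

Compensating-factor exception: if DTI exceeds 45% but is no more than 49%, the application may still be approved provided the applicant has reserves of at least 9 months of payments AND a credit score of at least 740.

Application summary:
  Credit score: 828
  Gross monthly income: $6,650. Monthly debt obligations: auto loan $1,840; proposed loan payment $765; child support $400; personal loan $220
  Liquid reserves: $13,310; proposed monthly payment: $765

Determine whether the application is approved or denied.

Credit score 828 ≥ 660 (meets base)
Total debts = (1,840 + 765 + 400 + 220) = 3,225. DTI: 3,225 ÷ 6,650 = 48.5%, over the 45% base limit.
Reserves = 13,310/765 = 17.4 months ≥ 2
48.5% falls in the override range (45%–49%), so the compensating-factor test applies.
Reserves 17.4 ≥ 9 months; credit score 828 ≥ 740.
Both compensating conditions met → exception applies.

Approved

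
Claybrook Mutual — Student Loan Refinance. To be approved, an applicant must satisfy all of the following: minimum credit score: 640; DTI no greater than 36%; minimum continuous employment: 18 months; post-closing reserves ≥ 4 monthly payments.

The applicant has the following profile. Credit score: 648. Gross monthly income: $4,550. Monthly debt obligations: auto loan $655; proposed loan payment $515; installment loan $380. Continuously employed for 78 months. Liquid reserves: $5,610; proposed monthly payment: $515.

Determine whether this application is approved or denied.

Approved

Credit score 648 ≥ 640 (meets)
Total monthly debts = (655 + 515 + 380) = 1,550. DTI: 1,550 ÷ 4,550 = 34.1%, within the 36% cap
Employment 78 ≥ 18 months
Liquid reserves cover 5,610/515 = 10.9 months — ≥ 4 required
All criteria satisfied.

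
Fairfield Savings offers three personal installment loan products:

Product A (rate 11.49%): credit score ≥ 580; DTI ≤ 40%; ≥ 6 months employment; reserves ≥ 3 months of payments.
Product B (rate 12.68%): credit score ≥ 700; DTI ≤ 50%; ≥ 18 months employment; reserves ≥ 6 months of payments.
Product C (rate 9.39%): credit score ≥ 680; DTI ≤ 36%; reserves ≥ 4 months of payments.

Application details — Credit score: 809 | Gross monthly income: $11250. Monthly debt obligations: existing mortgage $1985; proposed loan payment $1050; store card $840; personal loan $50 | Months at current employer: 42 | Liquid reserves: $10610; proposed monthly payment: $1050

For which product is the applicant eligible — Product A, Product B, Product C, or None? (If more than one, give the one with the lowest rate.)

Product C

Total debts = (1,985 + 1,050 + 840 + 50) = 3,925; DTI = 3,925/11,250 = 34.9%.
Reserves = 10,610/1,050 = 10.1 months.
Product A: score 809 ≥ 580; DTI 34.9% ≤ 40%; employment 42 ≥ 6 mo; reserves 10.1 ≥ 3 mo → qualifies.
Product B: score 809 ≥ 700; DTI 34.9% ≤ 50%; employment 42 ≥ 18 mo; reserves 10.1 ≥ 6 mo → qualifies.
Product C: score 809 ≥ 680; DTI 34.9% ≤ 36%; reserves 10.1 ≥ 4 mo → qualifies.
Qualifying: Product A, Product B, Product C. Lowest rate is 9.39% → Product C.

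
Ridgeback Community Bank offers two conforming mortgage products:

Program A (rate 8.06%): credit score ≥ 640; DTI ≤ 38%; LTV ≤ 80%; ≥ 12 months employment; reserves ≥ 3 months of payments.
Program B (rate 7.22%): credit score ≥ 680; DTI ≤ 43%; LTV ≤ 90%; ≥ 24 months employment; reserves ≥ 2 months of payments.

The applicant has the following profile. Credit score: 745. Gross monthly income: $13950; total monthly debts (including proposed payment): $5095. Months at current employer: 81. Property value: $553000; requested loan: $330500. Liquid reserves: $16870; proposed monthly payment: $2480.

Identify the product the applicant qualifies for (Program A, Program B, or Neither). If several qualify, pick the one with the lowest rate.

DTI = 5,095/13,950 = 36.5%.
LTV = 330,500/553,000 = 59.8%.
Reserves = 16,870/2,480 = 6.8 months.
Program A: score 745 ≥ 640; DTI 36.5% ≤ 38%; LTV 59.8% ≤ 80%; employment 81 ≥ 12 mo; reserves 6.8 ≥ 3 mo → qualifies.
Program B: score 745 ≥ 680; DTI 36.5% ≤ 43%; LTV 59.8% ≤ 90%; employment 81 ≥ 24 mo; reserves 6.8 ≥ 2 mo → qualifies.
Qualifying: Program A, Program B. Lowest rate is 7.22% → Program B.

Program B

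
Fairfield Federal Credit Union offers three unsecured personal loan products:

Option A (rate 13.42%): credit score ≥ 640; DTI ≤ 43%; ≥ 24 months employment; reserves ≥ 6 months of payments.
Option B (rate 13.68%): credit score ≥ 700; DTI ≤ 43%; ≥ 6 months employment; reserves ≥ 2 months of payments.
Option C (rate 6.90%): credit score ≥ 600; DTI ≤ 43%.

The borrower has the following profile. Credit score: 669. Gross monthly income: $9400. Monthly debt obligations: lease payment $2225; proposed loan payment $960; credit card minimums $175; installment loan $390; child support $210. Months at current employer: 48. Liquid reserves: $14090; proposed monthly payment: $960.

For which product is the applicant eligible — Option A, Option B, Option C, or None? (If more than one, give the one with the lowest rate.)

Option C

Total debts = (2,225 + 960 + 175 + 390 + 210) = 3,960; DTI = 3,960/9,400 = 42.1%.
Reserves = 14,090/960 = 14.7 months.
Option A: score 669 ≥ 640; DTI 42.1% ≤ 43%; employment 48 ≥ 24 mo; reserves 14.7 ≥ 6 mo → qualifies.
Option B: score 669 < 700; DTI 42.1% ≤ 43%; employment 48 ≥ 6 mo; reserves 14.7 ≥ 2 mo → does not qualify.
Option C: score 669 ≥ 600; DTI 42.1% ≤ 43% → qualifies.
Qualifying: Option A, Option C. Lowest rate is 6.90% → Option C.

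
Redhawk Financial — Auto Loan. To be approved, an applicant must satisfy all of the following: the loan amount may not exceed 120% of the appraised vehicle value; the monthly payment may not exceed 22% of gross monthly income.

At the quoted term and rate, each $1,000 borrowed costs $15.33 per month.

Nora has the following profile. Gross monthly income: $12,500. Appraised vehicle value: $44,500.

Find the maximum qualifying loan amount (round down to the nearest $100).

$53,400

Payment cap: 22% × $12,500 = $2,750/month.
At $15.33 per $1,000, that supports 2,750/15.33 × 1,000 ≈ $179,386 → $179,300.
LTV cap: 120% × $44,500 = $53,400 → $53,400.
Binding constraint: loan-to-value.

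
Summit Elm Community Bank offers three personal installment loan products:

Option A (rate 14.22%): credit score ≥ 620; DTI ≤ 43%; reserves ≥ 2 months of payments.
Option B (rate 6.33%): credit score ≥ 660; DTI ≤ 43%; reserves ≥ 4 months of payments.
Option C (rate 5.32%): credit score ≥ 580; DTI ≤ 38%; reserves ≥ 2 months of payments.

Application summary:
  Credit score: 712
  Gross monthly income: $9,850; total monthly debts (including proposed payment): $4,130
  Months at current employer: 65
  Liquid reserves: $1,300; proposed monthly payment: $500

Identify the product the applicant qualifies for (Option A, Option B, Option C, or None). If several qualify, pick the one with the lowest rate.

DTI = 4,130/9,850 = 41.9%.
Reserves = 1,300/500 = 2.6 months.
Option A: score 712 ≥ 620; DTI 41.9% ≤ 43%; reserves 2.6 ≥ 2 mo → qualifies.
Option B: score 712 ≥ 660; DTI 41.9% ≤ 43%; reserves 2.6 < 4 mo → does not qualify.
Option C: score 712 ≥ 580; DTI 41.9% > 38%; reserves 2.6 ≥ 2 mo → does not qualify.

Option A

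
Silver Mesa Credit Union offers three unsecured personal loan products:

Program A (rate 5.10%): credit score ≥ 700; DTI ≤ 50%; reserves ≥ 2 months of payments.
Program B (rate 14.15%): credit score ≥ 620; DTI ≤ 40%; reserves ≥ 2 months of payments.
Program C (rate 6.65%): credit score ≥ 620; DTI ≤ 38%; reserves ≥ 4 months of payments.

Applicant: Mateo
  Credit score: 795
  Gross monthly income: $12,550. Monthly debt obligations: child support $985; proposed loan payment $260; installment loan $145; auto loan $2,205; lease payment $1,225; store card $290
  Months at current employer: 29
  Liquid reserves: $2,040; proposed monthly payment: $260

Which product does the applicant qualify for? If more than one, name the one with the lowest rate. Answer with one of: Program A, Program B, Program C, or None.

Total debts = (985 + 260 + 145 + 2,205 + 1,225 + 290) = 5,110; DTI = 5,110/12,550 = 40.7%.
Reserves = 2,040/260 = 7.8 months.
Program A: score 795 ≥ 700; DTI 40.7% ≤ 50%; reserves 7.8 ≥ 2 mo → qualifies.
Program B: score 795 ≥ 620; DTI 40.7% > 40%; reserves 7.8 ≥ 2 mo → does not qualify.
Program C: score 795 ≥ 620; DTI 40.7% > 38%; reserves 7.8 ≥ 4 mo → does not qualify.

Program A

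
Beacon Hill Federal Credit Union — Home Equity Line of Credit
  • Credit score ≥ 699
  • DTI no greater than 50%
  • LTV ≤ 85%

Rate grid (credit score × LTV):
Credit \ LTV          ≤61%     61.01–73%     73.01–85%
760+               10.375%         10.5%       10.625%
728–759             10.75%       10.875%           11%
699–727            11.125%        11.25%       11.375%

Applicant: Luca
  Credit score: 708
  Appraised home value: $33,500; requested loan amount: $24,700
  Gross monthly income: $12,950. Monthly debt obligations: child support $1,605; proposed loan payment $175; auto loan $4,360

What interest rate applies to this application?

Credit score 708 ≥ 699; Total monthly debts = (1,605 + 175 + 4,360) = 6,140. DTI = 6,140/12,950 = 47.4% ≤ 50%
LTV = 24,700/33,500 = 73.7% ≤ 85%
Row: 708 falls in 699–727. Column: 73.7% falls in 73.01–85%. Rate = 11.375%.

11.375%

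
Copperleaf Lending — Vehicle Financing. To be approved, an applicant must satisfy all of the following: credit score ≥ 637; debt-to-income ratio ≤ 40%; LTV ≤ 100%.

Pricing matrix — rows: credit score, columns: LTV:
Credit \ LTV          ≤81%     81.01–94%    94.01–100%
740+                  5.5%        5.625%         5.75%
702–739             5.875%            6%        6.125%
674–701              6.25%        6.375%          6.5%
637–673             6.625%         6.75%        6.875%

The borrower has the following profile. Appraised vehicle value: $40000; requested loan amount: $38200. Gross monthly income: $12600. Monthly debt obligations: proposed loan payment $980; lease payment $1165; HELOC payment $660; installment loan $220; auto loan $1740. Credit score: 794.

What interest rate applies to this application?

Credit score 794 ≥ 637; Total monthly debts = (980 + 1,165 + 660 + 220 + 1,740) = 4,765. Debt-to-income = 4,765/12,600 = 37.8% — meets 40% limit
Loan-to-value = 38,200/40,000 = 95.5% — pass (100% max)
Credit 794 → row 740+; LTV 95.5% → column 94.01–100%. Grid cell → 5.75%.

5.75%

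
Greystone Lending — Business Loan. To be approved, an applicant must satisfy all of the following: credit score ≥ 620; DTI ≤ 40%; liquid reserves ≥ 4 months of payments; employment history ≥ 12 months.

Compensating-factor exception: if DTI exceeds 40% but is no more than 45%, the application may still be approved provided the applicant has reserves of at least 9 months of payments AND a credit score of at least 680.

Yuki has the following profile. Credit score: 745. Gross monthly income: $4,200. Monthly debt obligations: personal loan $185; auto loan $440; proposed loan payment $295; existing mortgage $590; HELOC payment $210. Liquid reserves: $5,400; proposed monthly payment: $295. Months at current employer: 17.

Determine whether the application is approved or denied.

Approved

Credit score 745 ≥ 620 (meets base)
Total debts = (185 + 440 + 295 + 590 + 210) = 1,720. DTI: 1,720 ÷ 4,200 = 41%, over the 40% base limit.
Reserves: 5,400 ÷ 295 = 18.3 months (meets 4-month minimum)
Employment 17 ≥ 12 months
41% falls in the override range (40%–45%), so the compensating-factor test applies.
Reserves 18.3 ≥ 9 months; credit score 745 ≥ 680.
Both override conditions satisfied; DTI exception granted.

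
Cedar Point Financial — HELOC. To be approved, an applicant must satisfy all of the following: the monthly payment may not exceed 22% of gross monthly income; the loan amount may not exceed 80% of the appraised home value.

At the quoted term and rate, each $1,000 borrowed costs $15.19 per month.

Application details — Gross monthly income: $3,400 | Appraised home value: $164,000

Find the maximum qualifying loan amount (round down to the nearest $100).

Payment cap: 22% × $3,400 = $748/month.
At $15.19 per $1,000, that supports 748/15.19 × 1,000 ≈ $49,242 → $49,200.
LTV cap: 80% × $164,000 = $131,200 → $131,200.
Binding constraint: payment-to-income.

$49,200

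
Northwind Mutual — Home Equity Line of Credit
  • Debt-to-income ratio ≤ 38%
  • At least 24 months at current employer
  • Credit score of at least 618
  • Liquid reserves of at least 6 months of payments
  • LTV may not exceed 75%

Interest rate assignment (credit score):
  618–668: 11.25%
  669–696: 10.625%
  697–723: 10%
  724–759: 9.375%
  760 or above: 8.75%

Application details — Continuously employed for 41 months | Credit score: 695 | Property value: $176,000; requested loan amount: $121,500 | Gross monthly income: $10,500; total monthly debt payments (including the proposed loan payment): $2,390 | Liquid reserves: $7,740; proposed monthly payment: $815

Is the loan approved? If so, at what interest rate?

Credit score 695 ≥ 618 (meets minimum)
Employment 41 ≥ 24 months
Loan-to-value = 121,500/176,000 = 69% — pass (75% max)
Liquid reserves cover 7,740/815 = 9.5 months — ≥ 6 required
DTI = 2,390/10,500 = 22.8% ≤ 38%
All requirements met. Score 695 falls in the 669–696 tier → 10.625%.

Approved at 10.625%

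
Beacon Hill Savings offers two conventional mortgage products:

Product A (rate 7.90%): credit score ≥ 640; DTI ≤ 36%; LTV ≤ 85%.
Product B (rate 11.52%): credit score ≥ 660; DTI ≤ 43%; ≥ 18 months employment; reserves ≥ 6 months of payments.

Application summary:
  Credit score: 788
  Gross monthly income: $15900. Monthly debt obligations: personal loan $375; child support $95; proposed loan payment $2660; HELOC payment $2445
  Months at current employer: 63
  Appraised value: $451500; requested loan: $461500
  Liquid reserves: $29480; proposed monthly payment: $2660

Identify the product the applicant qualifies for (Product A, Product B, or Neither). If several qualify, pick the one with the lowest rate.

Product B

Total debts = (375 + 95 + 2,660 + 2,445) = 5,575; DTI = 5,575/15,900 = 35.1%.
LTV = 461,500/451,500 = 102.2%.
Reserves = 29,480/2,660 = 11.1 months.
Product A: score 788 ≥ 640; DTI 35.1% ≤ 36%; LTV 102.2% > 85% → does not qualify.
Product B: score 788 ≥ 660; DTI 35.1% ≤ 43%; employment 63 ≥ 18 mo; reserves 11.1 ≥ 6 mo → qualifies.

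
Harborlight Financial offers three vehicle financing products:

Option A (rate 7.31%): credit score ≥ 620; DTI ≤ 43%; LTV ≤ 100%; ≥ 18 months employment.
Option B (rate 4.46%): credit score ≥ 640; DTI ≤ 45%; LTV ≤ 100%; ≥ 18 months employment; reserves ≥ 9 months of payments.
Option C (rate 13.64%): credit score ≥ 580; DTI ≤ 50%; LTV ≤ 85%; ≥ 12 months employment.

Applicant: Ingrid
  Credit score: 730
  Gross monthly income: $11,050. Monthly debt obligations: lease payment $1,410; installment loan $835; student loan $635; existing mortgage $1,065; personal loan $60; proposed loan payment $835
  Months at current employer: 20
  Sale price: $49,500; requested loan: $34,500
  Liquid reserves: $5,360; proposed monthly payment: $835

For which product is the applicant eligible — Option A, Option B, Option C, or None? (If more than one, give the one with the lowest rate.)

Total debts = (1,410 + 835 + 635 + 1,065 + 60 + 835) = 4,840; DTI = 4,840/11,050 = 43.8%.
LTV = 34,500/49,500 = 69.7%.
Reserves = 5,360/835 = 6.4 months.
Option A: score 730 ≥ 620; DTI 43.8% > 43%; LTV 69.7% ≤ 100%; employment 20 ≥ 18 mo → does not qualify.
Option B: score 730 ≥ 640; DTI 43.8% ≤ 45%; LTV 69.7% ≤ 100%; employment 20 ≥ 18 mo; reserves 6.4 < 9 mo → does not qualify.
Option C: score 730 ≥ 580; DTI 43.8% ≤ 50%; LTV 69.7% ≤ 85%; employment 20 ≥ 12 mo → qualifies.

Option C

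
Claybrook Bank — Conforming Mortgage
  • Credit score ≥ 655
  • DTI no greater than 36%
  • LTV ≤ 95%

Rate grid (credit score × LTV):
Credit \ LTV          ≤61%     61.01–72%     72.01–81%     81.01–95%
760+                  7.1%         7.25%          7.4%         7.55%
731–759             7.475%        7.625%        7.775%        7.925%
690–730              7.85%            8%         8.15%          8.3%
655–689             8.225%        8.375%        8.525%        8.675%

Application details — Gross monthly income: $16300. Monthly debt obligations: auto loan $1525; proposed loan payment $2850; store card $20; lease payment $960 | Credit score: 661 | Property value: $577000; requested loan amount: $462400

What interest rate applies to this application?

8.525%

Credit score 661 ≥ 655; Total monthly debts = (1,525 + 2,850 + 20 + 960) = 5,355. Debt-to-income = 5,355/16,300 = 32.9% — meets 36% limit
Loan-to-value = 462,400/577,000 = 80.1% — pass (95% max)
Credit 661 → row 655–689; LTV 80.1% → column 72.01–81%. Grid cell → 8.525%.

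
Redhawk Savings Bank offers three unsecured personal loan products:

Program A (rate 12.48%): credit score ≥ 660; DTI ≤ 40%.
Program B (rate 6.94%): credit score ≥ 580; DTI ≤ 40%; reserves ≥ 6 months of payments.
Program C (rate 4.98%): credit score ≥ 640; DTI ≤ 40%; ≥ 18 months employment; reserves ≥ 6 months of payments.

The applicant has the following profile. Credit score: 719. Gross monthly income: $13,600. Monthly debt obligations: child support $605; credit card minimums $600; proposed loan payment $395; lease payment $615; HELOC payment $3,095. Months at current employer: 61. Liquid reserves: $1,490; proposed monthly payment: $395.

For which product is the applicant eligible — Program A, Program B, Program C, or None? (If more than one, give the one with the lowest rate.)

Program A

Total debts = (605 + 600 + 395 + 615 + 3,095) = 5,310; DTI = 5,310/13,600 = 39%.
Reserves = 1,490/395 = 3.8 months.
Program A: score 719 ≥ 660; DTI 39% ≤ 40% → qualifies.
Program B: score 719 ≥ 580; DTI 39% ≤ 40%; reserves 3.8 < 6 mo → does not qualify.
Program C: score 719 ≥ 640; DTI 39% ≤ 40%; employment 61 ≥ 18 mo; reserves 3.8 < 6 mo → does not qualify.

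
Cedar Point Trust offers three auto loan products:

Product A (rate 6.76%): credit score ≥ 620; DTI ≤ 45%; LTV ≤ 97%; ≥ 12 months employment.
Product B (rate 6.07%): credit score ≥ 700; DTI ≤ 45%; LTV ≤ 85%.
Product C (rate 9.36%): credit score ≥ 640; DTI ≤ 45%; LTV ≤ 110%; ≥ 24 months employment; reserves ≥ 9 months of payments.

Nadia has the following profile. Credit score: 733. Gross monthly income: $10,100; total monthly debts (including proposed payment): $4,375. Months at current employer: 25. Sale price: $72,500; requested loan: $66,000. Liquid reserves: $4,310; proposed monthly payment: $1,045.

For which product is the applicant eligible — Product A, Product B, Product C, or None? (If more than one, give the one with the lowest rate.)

DTI = 4,375/10,100 = 43.3%.
LTV = 66,000/72,500 = 91%.
Reserves = 4,310/1,045 = 4.1 months.
Product A: score 733 ≥ 620; DTI 43.3% ≤ 45%; LTV 91% ≤ 97%; employment 25 ≥ 12 mo → qualifies.
Product B: score 733 ≥ 700; DTI 43.3% ≤ 45%; LTV 91% > 85% → does not qualify.
Product C: score 733 ≥ 640; DTI 43.3% ≤ 45%; LTV 91% ≤ 110%; employment 25 ≥ 24 mo; reserves 4.1 < 9 mo → does not qualify.

Product A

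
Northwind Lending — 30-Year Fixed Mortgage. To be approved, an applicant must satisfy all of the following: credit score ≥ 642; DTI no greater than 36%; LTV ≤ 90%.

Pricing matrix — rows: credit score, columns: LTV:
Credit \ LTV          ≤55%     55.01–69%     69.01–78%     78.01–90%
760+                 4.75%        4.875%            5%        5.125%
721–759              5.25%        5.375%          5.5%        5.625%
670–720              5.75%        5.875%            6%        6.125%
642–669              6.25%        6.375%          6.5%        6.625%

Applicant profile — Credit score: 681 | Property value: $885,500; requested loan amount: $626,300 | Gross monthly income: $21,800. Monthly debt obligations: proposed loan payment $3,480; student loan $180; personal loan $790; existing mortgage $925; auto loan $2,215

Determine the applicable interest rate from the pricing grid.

Credit score 681 ≥ 642; Total monthly debts = (3,480 + 180 + 790 + 925 + 2,215) = 7,590. DTI = 7,590/21,800 = 34.8% ≤ 36%
LTV: 626,300 ÷ 885,500 = 70.7%, within 90% cap
Score 681 is in the 670–720 band; LTV 70.7% is in the 69.01–78% band → 6%.

6%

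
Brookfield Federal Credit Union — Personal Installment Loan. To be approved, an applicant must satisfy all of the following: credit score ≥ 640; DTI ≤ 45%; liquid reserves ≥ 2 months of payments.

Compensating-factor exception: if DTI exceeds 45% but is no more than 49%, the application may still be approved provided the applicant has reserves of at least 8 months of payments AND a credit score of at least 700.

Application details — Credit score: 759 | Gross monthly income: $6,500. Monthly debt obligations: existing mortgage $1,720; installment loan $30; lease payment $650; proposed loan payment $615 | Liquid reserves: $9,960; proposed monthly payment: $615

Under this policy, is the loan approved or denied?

Credit score 759 ≥ 640 (meets base)
Total debts = (1,720 + 30 + 650 + 615) = 3,015. DTI = 3,015/6,500 = 46.4% > 45% — standard DTI limit exceeded.
Reserves: 9,960 ÷ 615 = 16.2 months (meets 2-month minimum)
46.4% falls in the override range (45%–49%), so the compensating-factor test applies.
Reserves 16.2 ≥ 8 months; credit score 759 ≥ 700.
Both override conditions satisfied; DTI exception granted.

Approved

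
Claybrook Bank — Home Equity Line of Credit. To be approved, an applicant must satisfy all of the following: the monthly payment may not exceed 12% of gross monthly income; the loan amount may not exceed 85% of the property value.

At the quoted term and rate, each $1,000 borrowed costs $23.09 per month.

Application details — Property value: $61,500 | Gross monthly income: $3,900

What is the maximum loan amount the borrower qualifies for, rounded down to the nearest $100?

Payment cap: 12% × $3,900 = $468/month.
At $23.09 per $1,000, that supports 468/23.09 × 1,000 ≈ $20,268 → $20,200.
LTV cap: 85% × $61,500 = $52,275 → $52,200.
Binding constraint: payment-to-income.

$20,200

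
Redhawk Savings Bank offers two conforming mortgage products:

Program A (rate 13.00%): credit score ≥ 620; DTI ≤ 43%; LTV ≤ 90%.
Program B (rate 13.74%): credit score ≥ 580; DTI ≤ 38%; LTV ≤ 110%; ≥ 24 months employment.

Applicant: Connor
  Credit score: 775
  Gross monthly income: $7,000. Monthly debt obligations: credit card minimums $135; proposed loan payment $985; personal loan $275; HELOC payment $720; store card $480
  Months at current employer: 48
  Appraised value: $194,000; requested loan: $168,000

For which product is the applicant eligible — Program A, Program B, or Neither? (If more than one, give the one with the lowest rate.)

Program A

Total debts = (135 + 985 + 275 + 720 + 480) = 2,595; DTI = 2,595/7,000 = 37.1%.
LTV = 168,000/194,000 = 86.6%.
Program A: score 775 ≥ 620; DTI 37.1% ≤ 43%; LTV 86.6% ≤ 90% → qualifies.
Program B: score 775 ≥ 580; DTI 37.1% ≤ 38%; LTV 86.6% ≤ 110%; employment 48 ≥ 24 mo → qualifies.
Qualifying: Program A, Program B. Lowest rate is 13.00% → Program A.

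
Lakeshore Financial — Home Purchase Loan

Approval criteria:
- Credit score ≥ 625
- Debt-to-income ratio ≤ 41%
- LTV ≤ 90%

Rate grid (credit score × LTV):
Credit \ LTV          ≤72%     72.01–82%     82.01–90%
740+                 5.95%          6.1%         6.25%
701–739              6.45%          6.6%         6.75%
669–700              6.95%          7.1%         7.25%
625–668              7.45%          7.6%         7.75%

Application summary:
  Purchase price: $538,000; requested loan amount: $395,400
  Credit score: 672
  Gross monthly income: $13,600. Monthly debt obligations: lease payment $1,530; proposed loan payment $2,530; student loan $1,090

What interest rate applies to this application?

Credit score 672 ≥ 625; Total monthly debts = (1,530 + 2,530 + 1,090) = 5,150. Debt-to-income = 5,150/13,600 = 37.9% — meets 41% limit
LTV: 395,400 ÷ 538,000 = 73.5%, within 90% cap
Score 672 is in the 669–700 band; LTV 73.5% is in the 72.01–82% band → 7.1%.

7.1%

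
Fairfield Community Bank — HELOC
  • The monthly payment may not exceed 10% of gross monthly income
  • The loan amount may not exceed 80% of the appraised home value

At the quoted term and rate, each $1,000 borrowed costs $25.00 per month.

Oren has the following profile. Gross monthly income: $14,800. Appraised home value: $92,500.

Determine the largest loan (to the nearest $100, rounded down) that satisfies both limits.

$59,200

Payment cap: 10% × $14,800 = $1,480/month.
At $25.00 per $1,000, that supports 1,480/25.00 × 1,000 ≈ $59,200 → $59,200.
LTV cap: 80% × $92,500 = $74,000 → $74,000.
Binding constraint: payment-to-income.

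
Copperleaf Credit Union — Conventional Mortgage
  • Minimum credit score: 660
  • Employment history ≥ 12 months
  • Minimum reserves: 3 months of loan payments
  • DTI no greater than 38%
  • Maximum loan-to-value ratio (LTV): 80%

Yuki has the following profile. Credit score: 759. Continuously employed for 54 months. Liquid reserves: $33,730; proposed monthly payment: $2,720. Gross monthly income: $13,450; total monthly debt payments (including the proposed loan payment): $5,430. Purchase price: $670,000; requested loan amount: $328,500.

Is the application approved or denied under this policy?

Denied

Credit score 759 ≥ 660 (meets)
Employment 54 ≥ 12 months
Liquid reserves cover 33,730/2,720 = 12.4 months — ≥ 3 required
DTI = 5,430/13,450 = 40.4% > 38%
Loan-to-value = 328,500/670,000 = 49% — pass (80% max)
Fails on DTI.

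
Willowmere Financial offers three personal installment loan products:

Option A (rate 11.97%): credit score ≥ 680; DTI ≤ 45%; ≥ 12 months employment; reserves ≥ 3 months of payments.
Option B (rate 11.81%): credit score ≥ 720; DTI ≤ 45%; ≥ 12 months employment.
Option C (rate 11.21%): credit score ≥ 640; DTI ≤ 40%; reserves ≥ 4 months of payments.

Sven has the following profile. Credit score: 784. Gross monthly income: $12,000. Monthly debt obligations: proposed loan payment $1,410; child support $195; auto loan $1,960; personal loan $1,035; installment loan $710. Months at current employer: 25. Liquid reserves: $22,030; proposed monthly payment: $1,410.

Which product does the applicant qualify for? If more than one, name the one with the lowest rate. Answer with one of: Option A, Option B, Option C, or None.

Option B

Total debts = (1,410 + 195 + 1,960 + 1,035 + 710) = 5,310; DTI = 5,310/12,000 = 44.2%.
Reserves = 22,030/1,410 = 15.6 months.
Option A: score 784 ≥ 680; DTI 44.2% ≤ 45%; employment 25 ≥ 12 mo; reserves 15.6 ≥ 3 mo → qualifies.
Option B: score 784 ≥ 720; DTI 44.2% ≤ 45%; employment 25 ≥ 12 mo → qualifies.
Option C: score 784 ≥ 640; DTI 44.2% > 40%; reserves 15.6 ≥ 4 mo → does not qualify.
Qualifying: Option A, Option B. Lowest rate is 11.81% → Option B.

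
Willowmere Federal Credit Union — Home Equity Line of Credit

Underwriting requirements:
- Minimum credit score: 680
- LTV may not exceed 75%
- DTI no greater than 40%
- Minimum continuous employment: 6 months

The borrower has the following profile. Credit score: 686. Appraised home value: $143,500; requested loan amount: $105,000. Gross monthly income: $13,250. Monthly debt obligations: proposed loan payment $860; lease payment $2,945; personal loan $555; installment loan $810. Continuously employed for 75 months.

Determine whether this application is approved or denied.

Approved

Credit score 686 ≥ 680 (meets)
LTV: 105,000 ÷ 143,500 = 73.2%, within 75% cap
Total monthly debts = (860 + 2,945 + 555 + 810) = 5,170. DTI = 5,170/13,250 = 39% ≤ 40%
Employment 75 ≥ 6 months
All criteria satisfied.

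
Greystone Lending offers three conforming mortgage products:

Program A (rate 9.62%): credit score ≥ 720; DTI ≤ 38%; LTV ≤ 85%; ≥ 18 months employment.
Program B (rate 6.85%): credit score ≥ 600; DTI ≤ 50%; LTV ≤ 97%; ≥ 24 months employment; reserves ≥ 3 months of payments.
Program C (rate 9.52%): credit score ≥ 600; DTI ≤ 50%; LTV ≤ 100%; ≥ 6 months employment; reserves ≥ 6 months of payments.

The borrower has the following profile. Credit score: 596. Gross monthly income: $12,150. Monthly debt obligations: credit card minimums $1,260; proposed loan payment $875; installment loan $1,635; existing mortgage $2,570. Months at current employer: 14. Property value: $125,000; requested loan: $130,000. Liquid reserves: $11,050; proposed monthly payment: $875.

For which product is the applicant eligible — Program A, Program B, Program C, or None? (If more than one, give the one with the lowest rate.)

Total debts = (1,260 + 875 + 1,635 + 2,570) = 6,340; DTI = 6,340/12,150 = 52.2%.
LTV = 130,000/125,000 = 104%.
Reserves = 11,050/875 = 12.6 months.
Program A: score 596 < 720; DTI 52.2% > 38%; LTV 104% > 85%; employment 14 < 18 mo → does not qualify.
Program B: score 596 < 600; DTI 52.2% > 50%; LTV 104% > 97%; employment 14 < 24 mo; reserves 12.6 ≥ 3 mo → does not qualify.
Program C: score 596 < 600; DTI 52.2% > 50%; LTV 104% > 100%; employment 14 ≥ 6 mo; reserves 12.6 ≥ 6 mo → does not qualify.

None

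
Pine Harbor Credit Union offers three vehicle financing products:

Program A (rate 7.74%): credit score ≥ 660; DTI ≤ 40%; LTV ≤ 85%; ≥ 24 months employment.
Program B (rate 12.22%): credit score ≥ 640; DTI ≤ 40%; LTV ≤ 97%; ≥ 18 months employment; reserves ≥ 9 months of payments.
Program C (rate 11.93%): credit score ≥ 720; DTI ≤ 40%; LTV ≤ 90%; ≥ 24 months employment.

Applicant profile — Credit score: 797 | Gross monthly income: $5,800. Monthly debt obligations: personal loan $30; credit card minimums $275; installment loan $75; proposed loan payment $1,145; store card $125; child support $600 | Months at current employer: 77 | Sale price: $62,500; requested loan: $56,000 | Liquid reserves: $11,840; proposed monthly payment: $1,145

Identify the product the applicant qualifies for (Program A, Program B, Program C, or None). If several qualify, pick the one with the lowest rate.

Total debts = (30 + 275 + 75 + 1,145 + 125 + 600) = 2,250; DTI = 2,250/5,800 = 38.8%.
LTV = 56,000/62,500 = 89.6%.
Reserves = 11,840/1,145 = 10.3 months.
Program A: score 797 ≥ 660; DTI 38.8% ≤ 40%; LTV 89.6% > 85%; employment 77 ≥ 24 mo → does not qualify.
Program B: score 797 ≥ 640; DTI 38.8% ≤ 40%; LTV 89.6% ≤ 97%; employment 77 ≥ 18 mo; reserves 10.3 ≥ 9 mo → qualifies.
Program C: score 797 ≥ 720; DTI 38.8% ≤ 40%; LTV 89.6% ≤ 90%; employment 77 ≥ 24 mo → qualifies.
Qualifying: Program B, Program C. Lowest rate is 11.93% → Program C.

Program C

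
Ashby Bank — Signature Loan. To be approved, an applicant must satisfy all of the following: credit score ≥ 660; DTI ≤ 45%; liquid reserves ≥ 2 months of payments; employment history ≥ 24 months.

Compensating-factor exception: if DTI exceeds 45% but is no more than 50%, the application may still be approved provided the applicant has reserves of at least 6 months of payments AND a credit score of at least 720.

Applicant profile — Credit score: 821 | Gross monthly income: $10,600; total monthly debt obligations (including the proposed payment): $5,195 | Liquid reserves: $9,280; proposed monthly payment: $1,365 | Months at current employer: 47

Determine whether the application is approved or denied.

Credit score 821 ≥ 660 (meets base)
DTI: 5,195 ÷ 10,600 = 49%, over the 45% base limit.
Reserves: 9,280 ÷ 1,365 = 6.8 months (meets 2-month minimum)
Employment 47 ≥ 24 months
49% falls in the override range (45%–50%), so the compensating-factor test applies.
Override check — reserves: 6.8 mo (ok); score: 821 (ok).
Both override conditions satisfied; DTI exception granted.

Approved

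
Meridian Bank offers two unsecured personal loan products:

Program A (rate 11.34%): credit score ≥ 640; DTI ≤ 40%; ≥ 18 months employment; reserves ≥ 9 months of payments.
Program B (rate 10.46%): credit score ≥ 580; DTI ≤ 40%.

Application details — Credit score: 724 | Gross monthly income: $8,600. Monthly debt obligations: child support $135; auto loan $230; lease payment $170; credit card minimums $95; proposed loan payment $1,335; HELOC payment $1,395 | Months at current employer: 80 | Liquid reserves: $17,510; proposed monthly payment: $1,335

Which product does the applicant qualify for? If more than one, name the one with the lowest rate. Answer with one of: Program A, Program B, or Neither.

Total debts = (135 + 230 + 170 + 95 + 1,335 + 1,395) = 3,360; DTI = 3,360/8,600 = 39.1%.
Reserves = 17,510/1,335 = 13.1 months.
Program A: score 724 ≥ 640; DTI 39.1% ≤ 40%; employment 80 ≥ 18 mo; reserves 13.1 ≥ 9 mo → qualifies.
Program B: score 724 ≥ 580; DTI 39.1% ≤ 40% → qualifies.
Qualifying: Program A, Program B. Lowest rate is 10.46% → Program B.

Program B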